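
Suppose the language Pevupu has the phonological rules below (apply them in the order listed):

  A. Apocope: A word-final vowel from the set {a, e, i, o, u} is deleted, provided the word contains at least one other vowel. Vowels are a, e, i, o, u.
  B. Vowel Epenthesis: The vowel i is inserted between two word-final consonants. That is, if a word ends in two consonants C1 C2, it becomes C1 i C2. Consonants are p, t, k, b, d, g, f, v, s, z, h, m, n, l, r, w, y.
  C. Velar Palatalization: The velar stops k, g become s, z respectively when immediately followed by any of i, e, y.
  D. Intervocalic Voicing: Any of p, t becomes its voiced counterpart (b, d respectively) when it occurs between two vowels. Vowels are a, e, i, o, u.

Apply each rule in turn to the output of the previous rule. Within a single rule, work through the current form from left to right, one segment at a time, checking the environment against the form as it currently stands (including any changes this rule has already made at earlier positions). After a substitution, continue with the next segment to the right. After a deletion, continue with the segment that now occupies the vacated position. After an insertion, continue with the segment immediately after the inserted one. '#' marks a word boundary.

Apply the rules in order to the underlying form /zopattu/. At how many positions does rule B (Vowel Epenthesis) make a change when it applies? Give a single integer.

1

A Apocope: [zopattu] → [zopatt]
B Vowel Epenthesis: [zopatt] → [zopatit]
C Velar Palatalization: no change — [zopatit]
D Intervocalic Voicing: [zopatit] → [zobadit]
Rule B changed 1 position(s).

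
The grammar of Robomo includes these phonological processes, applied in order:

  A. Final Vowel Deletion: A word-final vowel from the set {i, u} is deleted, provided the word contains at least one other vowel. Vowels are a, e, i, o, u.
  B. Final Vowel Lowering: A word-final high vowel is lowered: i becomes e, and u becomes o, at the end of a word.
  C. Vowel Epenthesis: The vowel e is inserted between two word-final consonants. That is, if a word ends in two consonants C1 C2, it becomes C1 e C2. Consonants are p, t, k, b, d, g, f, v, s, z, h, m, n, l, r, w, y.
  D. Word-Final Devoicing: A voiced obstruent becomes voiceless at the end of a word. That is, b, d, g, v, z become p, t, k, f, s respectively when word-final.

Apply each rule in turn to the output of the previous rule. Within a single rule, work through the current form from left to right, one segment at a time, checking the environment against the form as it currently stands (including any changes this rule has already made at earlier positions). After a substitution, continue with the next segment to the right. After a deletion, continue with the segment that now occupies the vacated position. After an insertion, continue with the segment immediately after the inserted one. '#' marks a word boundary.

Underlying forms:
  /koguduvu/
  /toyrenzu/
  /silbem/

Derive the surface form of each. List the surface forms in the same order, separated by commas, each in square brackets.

/koguduvu/:
  A Final Vowel Deletion: [koguduvu] → [koguduv]
  B Final Vowel Lowering: no change — [koguduv]
  C Vowel Epenthesis: no change — [koguduv]
  D Word-Final Devoicing: [koguduv] → [koguduf]
/toyrenzu/:
  A Final Vowel Deletion: [toyrenzu] → [toyrenz]
  B Final Vowel Lowering: no change — [toyrenz]
  C Vowel Epenthesis: [toyrenz] → [toyrenez]
  D Word-Final Devoicing: [toyrenez] → [toyrenes]
/silbem/:
  A Final Vowel Deletion: no change — [silbem]
  B Final Vowel Lowering: no change — [silbem]
  C Vowel Epenthesis: no change — [silbem]
  D Word-Final Devoicing: no change — [silbem]

[koguduf], [toyrenes], [silbem]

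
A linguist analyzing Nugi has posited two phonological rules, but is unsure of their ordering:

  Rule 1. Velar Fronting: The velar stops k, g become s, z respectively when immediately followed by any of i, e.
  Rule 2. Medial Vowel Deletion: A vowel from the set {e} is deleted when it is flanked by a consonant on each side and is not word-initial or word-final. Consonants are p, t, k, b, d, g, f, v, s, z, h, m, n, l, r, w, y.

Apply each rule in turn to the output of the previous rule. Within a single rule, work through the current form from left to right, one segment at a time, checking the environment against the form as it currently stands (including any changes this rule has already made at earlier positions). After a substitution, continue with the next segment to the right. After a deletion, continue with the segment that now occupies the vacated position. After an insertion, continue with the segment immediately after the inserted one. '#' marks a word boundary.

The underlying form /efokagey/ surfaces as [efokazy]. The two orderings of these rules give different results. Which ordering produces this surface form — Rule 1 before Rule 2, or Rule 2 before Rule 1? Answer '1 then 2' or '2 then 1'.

1 then 2

Order 1 then 2:
  1 Velar Fronting: [efokagey] → [efokazey]
  2 Medial Vowel Deletion: [efokazey] → [efokazy]
  result: [efokazy]
Order 2 then 1:
  2 Medial Vowel Deletion: [efokagey] → [efokagy]
  1 Velar Fronting: no change — [efokagy]
  result: [efokagy]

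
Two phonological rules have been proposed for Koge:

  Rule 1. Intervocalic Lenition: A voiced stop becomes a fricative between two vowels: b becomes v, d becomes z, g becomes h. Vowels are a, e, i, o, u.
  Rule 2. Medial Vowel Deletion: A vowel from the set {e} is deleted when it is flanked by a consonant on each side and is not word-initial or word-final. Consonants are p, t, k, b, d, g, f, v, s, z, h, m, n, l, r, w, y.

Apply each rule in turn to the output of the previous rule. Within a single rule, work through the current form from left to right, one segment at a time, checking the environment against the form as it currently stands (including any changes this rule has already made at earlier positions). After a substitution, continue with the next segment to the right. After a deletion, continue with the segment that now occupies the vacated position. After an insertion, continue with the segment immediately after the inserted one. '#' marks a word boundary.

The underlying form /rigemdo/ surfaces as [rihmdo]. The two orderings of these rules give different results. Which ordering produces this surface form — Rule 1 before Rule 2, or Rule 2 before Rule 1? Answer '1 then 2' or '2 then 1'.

Order 1 then 2:
  1 Intervocalic Lenition: [rigemdo] → [rihemdo]
  2 Medial Vowel Deletion: [rihemdo] → [rihmdo]
  result: [rihmdo]
Order 2 then 1:
  2 Medial Vowel Deletion: [rigemdo] → [rigmdo]
  1 Intervocalic Lenition: no change — [rigmdo]
  result: [rigmdo]

1 then 2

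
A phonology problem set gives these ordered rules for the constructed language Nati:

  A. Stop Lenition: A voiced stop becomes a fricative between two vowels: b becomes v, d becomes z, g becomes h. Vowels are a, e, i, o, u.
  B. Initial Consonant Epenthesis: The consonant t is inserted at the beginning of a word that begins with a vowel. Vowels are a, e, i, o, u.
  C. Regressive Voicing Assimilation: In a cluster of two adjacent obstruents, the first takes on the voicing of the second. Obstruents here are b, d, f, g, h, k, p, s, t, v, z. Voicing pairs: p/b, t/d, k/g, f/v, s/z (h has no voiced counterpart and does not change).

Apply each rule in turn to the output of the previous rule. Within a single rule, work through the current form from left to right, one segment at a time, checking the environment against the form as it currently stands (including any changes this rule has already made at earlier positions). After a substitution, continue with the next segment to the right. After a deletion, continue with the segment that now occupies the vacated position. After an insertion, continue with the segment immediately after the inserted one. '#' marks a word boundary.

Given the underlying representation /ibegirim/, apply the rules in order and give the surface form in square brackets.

A Stop Lenition: [ibegirim] → [ivehirim]
B Initial Consonant Epenthesis: [ivehirim] → [tivehirim]
C Regressive Voicing Assimilation: no change — [tivehirim]

[tivehirim]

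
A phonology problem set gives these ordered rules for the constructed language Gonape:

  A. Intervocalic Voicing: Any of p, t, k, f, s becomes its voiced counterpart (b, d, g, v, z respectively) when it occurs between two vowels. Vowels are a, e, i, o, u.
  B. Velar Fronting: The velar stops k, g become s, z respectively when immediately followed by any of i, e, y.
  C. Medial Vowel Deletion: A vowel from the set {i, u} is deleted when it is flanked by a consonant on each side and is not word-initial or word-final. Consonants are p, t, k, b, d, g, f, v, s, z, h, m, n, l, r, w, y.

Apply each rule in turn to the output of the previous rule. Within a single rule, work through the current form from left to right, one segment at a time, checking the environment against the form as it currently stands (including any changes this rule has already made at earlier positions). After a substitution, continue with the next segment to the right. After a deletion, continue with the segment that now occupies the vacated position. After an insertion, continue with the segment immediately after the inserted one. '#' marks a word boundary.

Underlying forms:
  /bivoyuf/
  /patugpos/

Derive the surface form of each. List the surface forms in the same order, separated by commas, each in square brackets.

/bivoyuf/:
  A Intervocalic Voicing: no change — [bivoyuf]
  B Velar Fronting: no change — [bivoyuf]
  C Medial Vowel Deletion: [bivoyuf] → [bvoyf]
/patugpos/:
  A Intervocalic Voicing: [patugpos] → [padugpos]
  B Velar Fronting: no change — [padugpos]
  C Medial Vowel Deletion: [padugpos] → [padgpos]

[bvoyf], [padgpos]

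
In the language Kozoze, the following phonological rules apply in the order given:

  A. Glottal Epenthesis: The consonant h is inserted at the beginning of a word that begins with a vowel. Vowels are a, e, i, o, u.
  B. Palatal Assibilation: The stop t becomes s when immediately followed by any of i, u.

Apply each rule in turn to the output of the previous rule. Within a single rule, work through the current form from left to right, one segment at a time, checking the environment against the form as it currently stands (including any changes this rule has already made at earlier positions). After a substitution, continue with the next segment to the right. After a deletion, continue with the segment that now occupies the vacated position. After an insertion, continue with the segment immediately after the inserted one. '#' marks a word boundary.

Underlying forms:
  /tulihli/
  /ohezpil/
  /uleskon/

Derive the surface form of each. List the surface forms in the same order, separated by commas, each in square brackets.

/tulihli/:
  A Glottal Epenthesis: no change — [tulihli]
  B Palatal Assibilation: [tulihli] → [sulihli]
/ohezpil/:
  A Glottal Epenthesis: [ohezpil] → [hohezpil]
  B Palatal Assibilation: no change — [hohezpil]
/uleskon/:
  A Glottal Epenthesis: [uleskon] → [huleskon]
  B Palatal Assibilation: no change — [huleskon]

[sulihli], [hohezpil], [huleskon]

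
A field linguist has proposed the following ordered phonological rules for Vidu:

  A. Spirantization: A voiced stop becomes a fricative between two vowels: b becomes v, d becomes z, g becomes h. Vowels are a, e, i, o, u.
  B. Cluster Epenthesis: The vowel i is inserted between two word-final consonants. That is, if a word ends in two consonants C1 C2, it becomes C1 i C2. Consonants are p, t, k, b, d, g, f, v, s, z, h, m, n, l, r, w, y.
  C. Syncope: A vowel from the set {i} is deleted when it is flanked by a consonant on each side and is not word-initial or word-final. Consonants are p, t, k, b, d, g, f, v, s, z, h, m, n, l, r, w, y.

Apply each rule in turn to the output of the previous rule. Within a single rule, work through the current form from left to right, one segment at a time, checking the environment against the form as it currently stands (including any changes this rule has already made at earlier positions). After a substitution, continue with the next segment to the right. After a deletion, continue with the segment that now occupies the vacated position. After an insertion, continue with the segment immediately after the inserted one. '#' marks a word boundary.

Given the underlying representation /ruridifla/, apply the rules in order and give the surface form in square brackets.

A Spirantization: [ruridifla] → [rurizifla]
B Cluster Epenthesis: no change — [rurizifla]
C Syncope: [rurizifla] → [rurzfla]

[rurzfla]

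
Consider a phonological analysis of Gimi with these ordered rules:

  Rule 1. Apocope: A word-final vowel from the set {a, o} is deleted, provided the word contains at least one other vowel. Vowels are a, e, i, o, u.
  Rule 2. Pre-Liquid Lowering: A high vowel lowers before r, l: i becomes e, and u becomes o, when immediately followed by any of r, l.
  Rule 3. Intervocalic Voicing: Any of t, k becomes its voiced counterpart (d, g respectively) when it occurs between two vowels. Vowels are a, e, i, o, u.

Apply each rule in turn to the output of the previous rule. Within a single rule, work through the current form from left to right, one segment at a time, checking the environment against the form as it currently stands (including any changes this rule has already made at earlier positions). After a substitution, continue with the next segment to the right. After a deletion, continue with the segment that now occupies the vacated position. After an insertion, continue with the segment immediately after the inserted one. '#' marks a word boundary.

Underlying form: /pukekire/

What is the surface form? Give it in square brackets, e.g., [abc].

[pugegere]

Rule 1 Apocope: no change — [pukekire]
Rule 2 Pre-Liquid Lowering: [pukekire] → [pukekere]
Rule 3 Intervocalic Voicing: [pukekere] → [pugegere]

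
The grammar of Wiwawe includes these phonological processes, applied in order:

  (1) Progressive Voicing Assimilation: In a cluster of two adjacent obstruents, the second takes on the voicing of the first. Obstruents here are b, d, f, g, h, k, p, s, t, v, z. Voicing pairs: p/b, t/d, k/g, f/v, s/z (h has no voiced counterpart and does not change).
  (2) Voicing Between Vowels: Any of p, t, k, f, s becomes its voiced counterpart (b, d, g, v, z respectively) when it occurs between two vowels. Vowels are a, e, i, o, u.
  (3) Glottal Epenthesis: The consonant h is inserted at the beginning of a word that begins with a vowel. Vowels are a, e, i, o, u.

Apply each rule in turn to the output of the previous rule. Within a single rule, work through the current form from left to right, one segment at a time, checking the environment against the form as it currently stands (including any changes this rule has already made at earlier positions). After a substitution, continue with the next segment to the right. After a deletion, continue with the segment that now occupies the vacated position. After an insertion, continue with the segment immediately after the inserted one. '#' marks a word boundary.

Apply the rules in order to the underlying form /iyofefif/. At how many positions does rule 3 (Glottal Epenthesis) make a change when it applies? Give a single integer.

1

(1) Progressive Voicing Assimilation: no change — [iyofefif]
(2) Voicing Between Vowels: [iyofefif] → [iyovevif]
(3) Glottal Epenthesis: [iyovevif] → [hiyovevif]
Rule 3 changed 1 position(s).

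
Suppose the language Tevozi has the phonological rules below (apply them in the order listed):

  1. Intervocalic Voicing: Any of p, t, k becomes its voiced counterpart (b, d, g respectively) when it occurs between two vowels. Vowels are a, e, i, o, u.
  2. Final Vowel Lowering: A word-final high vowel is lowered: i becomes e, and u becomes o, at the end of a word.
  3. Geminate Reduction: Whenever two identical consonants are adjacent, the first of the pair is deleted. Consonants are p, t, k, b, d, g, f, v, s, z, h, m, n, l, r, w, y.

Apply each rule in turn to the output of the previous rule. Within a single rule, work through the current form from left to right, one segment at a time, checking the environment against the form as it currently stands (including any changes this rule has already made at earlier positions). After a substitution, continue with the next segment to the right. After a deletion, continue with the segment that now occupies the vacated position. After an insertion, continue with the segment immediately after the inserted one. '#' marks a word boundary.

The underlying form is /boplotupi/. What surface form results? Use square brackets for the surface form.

[boplodube]

1 Intervocalic Voicing: [boplotupi] → [boplodubi]
2 Final Vowel Lowering: [boplodubi] → [boplodube]
3 Geminate Reduction: no change — [boplodube]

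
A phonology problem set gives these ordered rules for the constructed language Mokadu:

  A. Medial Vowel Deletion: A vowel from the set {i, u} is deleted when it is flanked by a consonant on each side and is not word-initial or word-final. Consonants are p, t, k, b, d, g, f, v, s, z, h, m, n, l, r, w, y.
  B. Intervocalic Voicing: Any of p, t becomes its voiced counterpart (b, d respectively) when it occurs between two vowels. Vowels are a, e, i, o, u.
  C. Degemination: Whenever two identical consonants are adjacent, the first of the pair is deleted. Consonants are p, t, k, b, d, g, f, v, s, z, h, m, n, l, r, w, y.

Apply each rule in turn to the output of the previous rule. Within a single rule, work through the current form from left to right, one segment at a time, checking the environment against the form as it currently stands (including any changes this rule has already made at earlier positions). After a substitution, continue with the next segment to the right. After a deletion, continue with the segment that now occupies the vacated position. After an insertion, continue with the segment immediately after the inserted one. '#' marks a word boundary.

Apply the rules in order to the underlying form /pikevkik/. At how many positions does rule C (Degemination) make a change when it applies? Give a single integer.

1

A Medial Vowel Deletion: [pikevkik] → [pkevkk]
B Intervocalic Voicing: no change — [pkevkk]
C Degemination: [pkevkk] → [pkevk]
Rule C changed 1 position(s).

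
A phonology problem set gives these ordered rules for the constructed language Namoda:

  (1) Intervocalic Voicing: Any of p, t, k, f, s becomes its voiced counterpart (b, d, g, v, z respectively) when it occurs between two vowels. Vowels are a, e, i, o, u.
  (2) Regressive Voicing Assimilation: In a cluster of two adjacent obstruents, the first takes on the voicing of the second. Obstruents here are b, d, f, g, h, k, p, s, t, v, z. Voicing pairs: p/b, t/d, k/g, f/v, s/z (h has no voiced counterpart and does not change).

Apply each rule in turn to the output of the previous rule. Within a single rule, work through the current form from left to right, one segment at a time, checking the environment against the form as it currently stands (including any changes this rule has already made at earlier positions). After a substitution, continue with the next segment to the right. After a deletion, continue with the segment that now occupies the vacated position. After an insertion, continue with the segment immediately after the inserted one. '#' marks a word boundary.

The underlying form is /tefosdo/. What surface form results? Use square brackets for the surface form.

[tevozdo]

(1) Intervocalic Voicing: [tefosdo] → [tevosdo]
(2) Regressive Voicing Assimilation: [tevosdo] → [tevozdo]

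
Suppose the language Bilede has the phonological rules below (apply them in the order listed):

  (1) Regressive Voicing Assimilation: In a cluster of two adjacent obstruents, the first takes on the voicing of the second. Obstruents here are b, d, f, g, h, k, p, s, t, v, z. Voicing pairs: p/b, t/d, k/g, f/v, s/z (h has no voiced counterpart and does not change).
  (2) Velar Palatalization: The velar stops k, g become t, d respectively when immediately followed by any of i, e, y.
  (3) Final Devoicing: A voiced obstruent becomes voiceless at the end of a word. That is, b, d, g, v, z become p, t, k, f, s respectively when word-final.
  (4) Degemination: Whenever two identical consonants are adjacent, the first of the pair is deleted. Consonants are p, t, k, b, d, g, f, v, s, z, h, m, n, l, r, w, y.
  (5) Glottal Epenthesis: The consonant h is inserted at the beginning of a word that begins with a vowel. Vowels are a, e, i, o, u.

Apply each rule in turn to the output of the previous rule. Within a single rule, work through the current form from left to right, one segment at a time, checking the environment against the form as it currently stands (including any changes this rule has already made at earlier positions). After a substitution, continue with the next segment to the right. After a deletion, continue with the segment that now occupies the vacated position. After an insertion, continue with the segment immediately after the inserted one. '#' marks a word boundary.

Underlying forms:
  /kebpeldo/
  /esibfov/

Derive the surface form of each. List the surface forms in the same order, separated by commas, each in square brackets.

[tepeldo], [hesipfof]

/kebpeldo/:
  (1) Regressive Voicing Assimilation: [kebpeldo] → [keppeldo]
  (2) Velar Palatalization: [keppeldo] → [teppeldo]
  (3) Final Devoicing: no change — [teppeldo]
  (4) Degemination: [teppeldo] → [tepeldo]
  (5) Glottal Epenthesis: no change — [tepeldo]
/esibfov/:
  (1) Regressive Voicing Assimilation: [esibfov] → [esipfov]
  (2) Velar Palatalization: no change — [esipfov]
  (3) Final Devoicing: [esipfov] → [esipfof]
  (4) Degemination: no change — [esipfof]
  (5) Glottal Epenthesis: [esipfof] → [hesipfof]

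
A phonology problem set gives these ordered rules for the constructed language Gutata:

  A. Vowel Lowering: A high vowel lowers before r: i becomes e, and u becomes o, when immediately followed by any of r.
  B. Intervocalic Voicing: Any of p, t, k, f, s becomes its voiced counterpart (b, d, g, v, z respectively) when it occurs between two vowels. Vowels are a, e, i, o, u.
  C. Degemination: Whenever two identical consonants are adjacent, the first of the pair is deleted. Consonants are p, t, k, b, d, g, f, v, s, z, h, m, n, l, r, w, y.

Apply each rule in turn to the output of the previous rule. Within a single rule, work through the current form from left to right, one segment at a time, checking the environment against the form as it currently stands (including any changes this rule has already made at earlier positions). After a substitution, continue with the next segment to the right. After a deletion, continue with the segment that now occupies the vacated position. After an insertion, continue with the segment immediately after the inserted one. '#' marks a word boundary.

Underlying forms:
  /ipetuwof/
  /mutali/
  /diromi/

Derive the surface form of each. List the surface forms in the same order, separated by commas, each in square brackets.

[ibeduwof], [mudali], [deromi]

/ipetuwof/:
  A Vowel Lowering: no change — [ipetuwof]
  B Intervocalic Voicing: [ipetuwof] → [ibeduwof]
  C Degemination: no change — [ibeduwof]
/mutali/:
  A Vowel Lowering: no change — [mutali]
  B Intervocalic Voicing: [mutali] → [mudali]
  C Degemination: no change — [mudali]
/diromi/:
  A Vowel Lowering: [diromi] → [deromi]
  B Intervocalic Voicing: no change — [deromi]
  C Degemination: no change — [deromi]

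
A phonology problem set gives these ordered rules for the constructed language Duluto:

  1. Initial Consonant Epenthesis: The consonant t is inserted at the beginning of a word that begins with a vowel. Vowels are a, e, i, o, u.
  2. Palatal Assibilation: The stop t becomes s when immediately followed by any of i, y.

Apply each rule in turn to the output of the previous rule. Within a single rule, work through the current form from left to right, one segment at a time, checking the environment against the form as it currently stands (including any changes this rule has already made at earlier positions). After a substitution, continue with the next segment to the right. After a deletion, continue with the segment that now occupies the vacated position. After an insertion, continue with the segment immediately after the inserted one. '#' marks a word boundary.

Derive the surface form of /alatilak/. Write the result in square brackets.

[talasilak]

1 Initial Consonant Epenthesis: [alatilak] → [talatilak]
2 Palatal Assibilation: [talatilak] → [talasilak]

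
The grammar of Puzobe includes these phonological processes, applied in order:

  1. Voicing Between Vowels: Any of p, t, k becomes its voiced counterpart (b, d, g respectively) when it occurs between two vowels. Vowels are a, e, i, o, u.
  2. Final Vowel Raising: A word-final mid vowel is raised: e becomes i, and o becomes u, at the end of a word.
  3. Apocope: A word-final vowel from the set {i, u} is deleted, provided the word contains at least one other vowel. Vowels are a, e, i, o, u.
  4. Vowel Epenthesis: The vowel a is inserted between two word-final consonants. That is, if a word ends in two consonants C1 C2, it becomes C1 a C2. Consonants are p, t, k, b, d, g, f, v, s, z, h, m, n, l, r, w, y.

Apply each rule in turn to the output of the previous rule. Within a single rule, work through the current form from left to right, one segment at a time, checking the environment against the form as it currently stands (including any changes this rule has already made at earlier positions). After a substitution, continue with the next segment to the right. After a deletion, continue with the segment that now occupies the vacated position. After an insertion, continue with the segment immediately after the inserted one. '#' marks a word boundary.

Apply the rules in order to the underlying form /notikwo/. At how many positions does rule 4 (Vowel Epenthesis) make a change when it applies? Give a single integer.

1

1 Voicing Between Vowels: [notikwo] → [nodikwo]
2 Final Vowel Raising: [nodikwo] → [nodikwu]
3 Apocope: [nodikwu] → [nodikw]
4 Vowel Epenthesis: [nodikw] → [nodikaw]
Rule 4 changed 1 position(s).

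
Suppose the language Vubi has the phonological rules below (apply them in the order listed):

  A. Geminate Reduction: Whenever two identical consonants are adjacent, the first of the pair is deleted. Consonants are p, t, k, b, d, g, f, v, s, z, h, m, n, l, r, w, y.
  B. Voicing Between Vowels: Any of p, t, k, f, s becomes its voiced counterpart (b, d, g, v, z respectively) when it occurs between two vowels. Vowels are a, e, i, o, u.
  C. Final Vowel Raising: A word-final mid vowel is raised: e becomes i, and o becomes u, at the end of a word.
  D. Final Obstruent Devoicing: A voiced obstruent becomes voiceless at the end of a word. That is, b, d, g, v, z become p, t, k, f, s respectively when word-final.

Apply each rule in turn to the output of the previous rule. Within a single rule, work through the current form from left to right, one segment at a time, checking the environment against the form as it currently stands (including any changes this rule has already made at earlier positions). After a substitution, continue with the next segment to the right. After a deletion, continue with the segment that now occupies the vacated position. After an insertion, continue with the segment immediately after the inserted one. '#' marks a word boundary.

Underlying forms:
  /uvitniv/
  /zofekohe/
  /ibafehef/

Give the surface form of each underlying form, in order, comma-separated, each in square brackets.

/uvitniv/:
  A Geminate Reduction: no change — [uvitniv]
  B Voicing Between Vowels: no change — [uvitniv]
  C Final Vowel Raising: no change — [uvitniv]
  D Final Obstruent Devoicing: [uvitniv] → [uvitnif]
/zofekohe/:
  A Geminate Reduction: no change — [zofekohe]
  B Voicing Between Vowels: [zofekohe] → [zovegohe]
  C Final Vowel Raising: [zovegohe] → [zovegohi]
  D Final Obstruent Devoicing: no change — [zovegohi]
/ibafehef/:
  A Geminate Reduction: no change — [ibafehef]
  B Voicing Between Vowels: [ibafehef] → [ibavehef]
  C Final Vowel Raising: no change — [ibavehef]
  D Final Obstruent Devoicing: no change — [ibavehef]

[uvitnif], [zovegohi], [ibavehef]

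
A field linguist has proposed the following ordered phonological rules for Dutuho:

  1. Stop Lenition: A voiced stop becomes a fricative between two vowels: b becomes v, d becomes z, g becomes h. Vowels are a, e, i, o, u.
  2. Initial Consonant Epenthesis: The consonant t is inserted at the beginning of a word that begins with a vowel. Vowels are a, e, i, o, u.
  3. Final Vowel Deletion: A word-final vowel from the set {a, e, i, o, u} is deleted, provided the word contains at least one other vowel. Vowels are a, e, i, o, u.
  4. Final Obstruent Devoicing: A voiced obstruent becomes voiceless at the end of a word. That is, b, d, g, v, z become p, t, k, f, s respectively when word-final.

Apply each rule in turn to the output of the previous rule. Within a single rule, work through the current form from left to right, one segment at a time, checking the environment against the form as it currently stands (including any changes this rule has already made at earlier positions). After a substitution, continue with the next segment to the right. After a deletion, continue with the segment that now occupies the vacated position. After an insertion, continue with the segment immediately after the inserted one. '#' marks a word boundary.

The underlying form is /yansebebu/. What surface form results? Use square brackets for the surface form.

1 Stop Lenition: [yansebebu] → [yansevevu]
2 Initial Consonant Epenthesis: no change — [yansevevu]
3 Final Vowel Deletion: [yansevevu] → [yansevev]
4 Final Obstruent Devoicing: [yansevev] → [yansevef]

[yansevef]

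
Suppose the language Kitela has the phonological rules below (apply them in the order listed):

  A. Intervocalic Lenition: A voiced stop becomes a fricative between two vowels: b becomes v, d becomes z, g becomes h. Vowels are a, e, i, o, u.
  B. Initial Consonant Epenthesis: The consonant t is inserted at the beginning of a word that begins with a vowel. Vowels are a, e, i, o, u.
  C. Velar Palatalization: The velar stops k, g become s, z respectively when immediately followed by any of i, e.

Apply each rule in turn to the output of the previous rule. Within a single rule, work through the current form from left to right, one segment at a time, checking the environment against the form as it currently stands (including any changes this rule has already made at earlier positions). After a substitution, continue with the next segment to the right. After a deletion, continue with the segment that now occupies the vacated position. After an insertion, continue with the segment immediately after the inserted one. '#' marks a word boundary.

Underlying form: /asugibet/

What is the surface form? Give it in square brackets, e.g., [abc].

[tasuhivet]

A Intervocalic Lenition: [asugibet] → [asuhivet]
B Initial Consonant Epenthesis: [asuhivet] → [tasuhivet]
C Velar Palatalization: no change — [tasuhivet]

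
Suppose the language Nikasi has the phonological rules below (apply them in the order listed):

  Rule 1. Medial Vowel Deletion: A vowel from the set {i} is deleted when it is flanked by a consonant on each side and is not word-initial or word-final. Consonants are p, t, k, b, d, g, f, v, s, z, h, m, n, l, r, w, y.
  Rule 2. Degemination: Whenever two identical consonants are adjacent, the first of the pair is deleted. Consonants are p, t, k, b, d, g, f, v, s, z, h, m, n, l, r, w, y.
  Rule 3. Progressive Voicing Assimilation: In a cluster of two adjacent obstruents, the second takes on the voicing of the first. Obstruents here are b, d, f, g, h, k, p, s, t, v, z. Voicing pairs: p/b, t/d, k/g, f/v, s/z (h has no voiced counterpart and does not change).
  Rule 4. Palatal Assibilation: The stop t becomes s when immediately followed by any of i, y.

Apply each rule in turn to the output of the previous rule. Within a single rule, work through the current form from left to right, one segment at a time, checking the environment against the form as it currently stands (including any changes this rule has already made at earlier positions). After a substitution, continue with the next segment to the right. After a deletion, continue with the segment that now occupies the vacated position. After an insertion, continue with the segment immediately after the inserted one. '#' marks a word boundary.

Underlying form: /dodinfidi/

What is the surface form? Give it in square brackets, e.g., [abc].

Rule 1 Medial Vowel Deletion: [dodinfidi] → [dodnfdi]
Rule 2 Degemination: no change — [dodnfdi]
Rule 3 Progressive Voicing Assimilation: [dodnfdi] → [dodnfti]
Rule 4 Palatal Assibilation: [dodnfti] → [dodnfsi]

[dodnfsi]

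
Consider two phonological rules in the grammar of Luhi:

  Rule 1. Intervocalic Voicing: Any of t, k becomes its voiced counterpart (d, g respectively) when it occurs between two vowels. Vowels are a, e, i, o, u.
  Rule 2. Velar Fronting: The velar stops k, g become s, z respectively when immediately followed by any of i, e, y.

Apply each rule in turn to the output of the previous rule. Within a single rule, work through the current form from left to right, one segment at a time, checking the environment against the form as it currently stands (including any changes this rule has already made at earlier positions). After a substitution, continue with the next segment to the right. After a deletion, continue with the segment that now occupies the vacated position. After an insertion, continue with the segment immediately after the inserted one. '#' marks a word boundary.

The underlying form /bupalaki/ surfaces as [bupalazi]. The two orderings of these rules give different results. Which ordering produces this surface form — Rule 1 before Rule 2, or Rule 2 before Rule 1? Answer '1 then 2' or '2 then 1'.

Order 1 then 2:
  1 Intervocalic Voicing: [bupalaki] → [bupalagi]
  2 Velar Fronting: [bupalagi] → [bupalazi]
  result: [bupalazi]
Order 2 then 1:
  2 Velar Fronting: [bupalaki] → [bupalasi]
  1 Intervocalic Voicing: no change — [bupalasi]
  result: [bupalasi]

1 then 2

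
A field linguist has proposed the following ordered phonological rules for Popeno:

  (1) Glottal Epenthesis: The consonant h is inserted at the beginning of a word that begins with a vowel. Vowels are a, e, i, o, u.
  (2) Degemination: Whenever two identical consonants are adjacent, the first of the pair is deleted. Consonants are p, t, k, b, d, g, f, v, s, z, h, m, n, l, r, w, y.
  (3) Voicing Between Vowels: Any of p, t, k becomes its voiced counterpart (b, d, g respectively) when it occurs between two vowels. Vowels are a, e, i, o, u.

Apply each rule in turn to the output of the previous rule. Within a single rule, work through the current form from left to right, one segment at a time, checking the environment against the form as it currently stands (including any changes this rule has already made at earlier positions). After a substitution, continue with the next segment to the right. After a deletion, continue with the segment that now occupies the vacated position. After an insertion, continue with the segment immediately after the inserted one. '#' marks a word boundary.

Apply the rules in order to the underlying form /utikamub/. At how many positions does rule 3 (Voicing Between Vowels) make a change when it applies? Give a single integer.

(1) Glottal Epenthesis: [utikamub] → [hutikamub]
(2) Degemination: no change — [hutikamub]
(3) Voicing Between Vowels: [hutikamub] → [hudigamub]
Rule 3 changed 2 position(s).

2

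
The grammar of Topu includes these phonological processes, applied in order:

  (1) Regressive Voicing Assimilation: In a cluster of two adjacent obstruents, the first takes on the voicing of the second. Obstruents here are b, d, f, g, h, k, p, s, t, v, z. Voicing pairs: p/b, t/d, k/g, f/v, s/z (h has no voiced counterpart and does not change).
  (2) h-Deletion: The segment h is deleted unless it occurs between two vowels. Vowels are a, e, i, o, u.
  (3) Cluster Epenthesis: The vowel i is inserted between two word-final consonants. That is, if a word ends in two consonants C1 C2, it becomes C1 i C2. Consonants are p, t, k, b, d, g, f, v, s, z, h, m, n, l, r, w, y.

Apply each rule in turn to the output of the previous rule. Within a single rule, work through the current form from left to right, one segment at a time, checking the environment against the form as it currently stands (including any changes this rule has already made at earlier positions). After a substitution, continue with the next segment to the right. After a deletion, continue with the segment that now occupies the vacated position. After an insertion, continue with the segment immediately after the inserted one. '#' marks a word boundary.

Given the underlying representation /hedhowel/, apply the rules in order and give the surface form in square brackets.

[etowel]

(1) Regressive Voicing Assimilation: [hedhowel] → [hethowel]
(2) h-Deletion: [hethowel] → [etowel]
(3) Cluster Epenthesis: no change — [etowel]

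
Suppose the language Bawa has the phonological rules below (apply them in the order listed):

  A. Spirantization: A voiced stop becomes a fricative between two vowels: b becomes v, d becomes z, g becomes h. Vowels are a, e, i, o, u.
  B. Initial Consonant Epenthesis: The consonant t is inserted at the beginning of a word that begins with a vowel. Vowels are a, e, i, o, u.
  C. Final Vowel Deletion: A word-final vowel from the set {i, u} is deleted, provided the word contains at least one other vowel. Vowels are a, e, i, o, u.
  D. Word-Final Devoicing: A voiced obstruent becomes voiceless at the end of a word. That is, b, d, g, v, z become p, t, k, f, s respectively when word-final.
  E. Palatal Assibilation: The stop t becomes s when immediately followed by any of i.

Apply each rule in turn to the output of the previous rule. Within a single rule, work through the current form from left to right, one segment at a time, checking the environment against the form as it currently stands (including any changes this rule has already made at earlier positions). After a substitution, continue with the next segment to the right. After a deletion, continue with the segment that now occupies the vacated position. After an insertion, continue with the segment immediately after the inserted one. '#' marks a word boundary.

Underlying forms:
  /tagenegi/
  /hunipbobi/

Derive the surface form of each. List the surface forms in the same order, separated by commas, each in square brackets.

[taheneh], [hunipbof]

/tagenegi/:
  A Spirantization: [tagenegi] → [tahenehi]
  B Initial Consonant Epenthesis: no change — [tahenehi]
  C Final Vowel Deletion: [tahenehi] → [taheneh]
  D Word-Final Devoicing: no change — [taheneh]
  E Palatal Assibilation: no change — [taheneh]
/hunipbobi/:
  A Spirantization: [hunipbobi] → [hunipbovi]
  B Initial Consonant Epenthesis: no change — [hunipbovi]
  C Final Vowel Deletion: [hunipbovi] → [hunipbov]
  D Word-Final Devoicing: [hunipbov] → [hunipbof]
  E Palatal Assibilation: no change — [hunipbof]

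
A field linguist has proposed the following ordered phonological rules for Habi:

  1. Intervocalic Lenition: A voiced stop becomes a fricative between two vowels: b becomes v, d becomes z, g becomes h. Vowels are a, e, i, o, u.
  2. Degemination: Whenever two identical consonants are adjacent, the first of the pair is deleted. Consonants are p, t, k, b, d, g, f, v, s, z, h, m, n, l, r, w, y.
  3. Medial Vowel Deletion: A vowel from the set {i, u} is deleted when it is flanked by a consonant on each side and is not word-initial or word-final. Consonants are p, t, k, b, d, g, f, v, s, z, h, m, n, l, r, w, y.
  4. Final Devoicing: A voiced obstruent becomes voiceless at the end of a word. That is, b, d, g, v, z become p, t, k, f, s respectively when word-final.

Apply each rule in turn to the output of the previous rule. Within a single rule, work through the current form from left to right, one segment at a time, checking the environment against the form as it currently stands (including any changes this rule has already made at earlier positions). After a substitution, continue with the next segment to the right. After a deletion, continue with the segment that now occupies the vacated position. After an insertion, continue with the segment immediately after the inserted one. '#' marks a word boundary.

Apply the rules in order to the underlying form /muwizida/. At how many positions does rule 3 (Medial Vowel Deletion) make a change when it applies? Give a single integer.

1 Intervocalic Lenition: [muwizida] → [muwiziza]
2 Degemination: no change — [muwiziza]
3 Medial Vowel Deletion: [muwiziza] → [mwzza]
4 Final Devoicing: no change — [mwzza]
Rule 3 changed 3 position(s).

3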